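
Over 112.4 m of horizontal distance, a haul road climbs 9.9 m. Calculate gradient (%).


Formula: Gradient = rise / run * 100
Gradient = 9.9 / 112.4 * 100 = 8.8%

8.8


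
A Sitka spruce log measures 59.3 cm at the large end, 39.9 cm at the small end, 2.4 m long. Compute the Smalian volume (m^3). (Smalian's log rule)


Smalian: V = (A1 + A2)/2 * L,  A = pi*(D/200)^2
A1 = pi*(59.3/200)^2 = 0.276184 m^2
A2 = pi*(39.9/200)^2 = 0.125036 m^2
V = (0.276184+0.125036)/2*2.4 = 0.4815 m^3

0.4815


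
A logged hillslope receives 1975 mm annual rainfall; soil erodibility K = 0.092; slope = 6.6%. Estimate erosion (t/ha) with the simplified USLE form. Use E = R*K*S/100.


Formula: E = R * K * S / 100  (simplified USLE)
R * K = 1975 * 0.092 = 181.7
E = 181.7 * 6.6 / 100 = 11.99 t/ha

11.99


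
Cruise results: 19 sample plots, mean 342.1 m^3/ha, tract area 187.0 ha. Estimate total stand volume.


Formula: Total Volume = Mean Volume per ha * Total Area
Total Volume = 342.1 m^3/ha * 187.0 ha
Total Volume = 63973 m^3

63973


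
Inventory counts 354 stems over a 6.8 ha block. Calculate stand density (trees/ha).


Formula: Stand Density = N_trees / Area_ha
Density = 354 trees / 6.8 ha
Density = 52 trees/ha

52


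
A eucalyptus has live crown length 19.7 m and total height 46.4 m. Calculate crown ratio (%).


Formula: Crown Ratio = (Crown Length / Total Height) * 100
CR = (19.7 m / 46.4 m) * 100
CR = 0.4246 * 100 = 42.5%

42.5


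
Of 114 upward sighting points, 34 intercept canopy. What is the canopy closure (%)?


Formula: Canopy closure = covered points / total points * 100
Closure = 34 / 114 * 100
Closure = 0.2982 * 100 = 29.8%

29.8


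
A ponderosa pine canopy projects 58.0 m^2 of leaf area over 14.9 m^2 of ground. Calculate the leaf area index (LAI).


Formula: LAI = total leaf area / ground area  (dimensionless)
LAI = 58.0 m^2 / 14.9 m^2
LAI = 3.89

3.89


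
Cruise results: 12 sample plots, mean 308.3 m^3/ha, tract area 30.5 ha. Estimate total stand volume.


Formula: Total Volume = Mean Volume per ha * Total Area
Total Volume = 308.3 m^3/ha * 30.5 ha
Total Volume = 9403 m^3

9403


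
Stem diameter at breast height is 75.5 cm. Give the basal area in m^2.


Formula: BA = pi * (DBH/2)^2 / 10000  (cm^2 to m^2)
Radius = DBH/2 = 75.5/2 = 37.75 cm
BA = pi * 37.75^2 / 10000
   = 4476.9659 cm^2 / 10000
   = 0.4477 m^2

0.4477


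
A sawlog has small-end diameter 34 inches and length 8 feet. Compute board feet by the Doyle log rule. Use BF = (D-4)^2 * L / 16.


Doyle: BF = (D - 4)^2 * L / 16
Adjusted diameter = 34 - 4 = 30 in
(D-4)^2 = 30^2 = 900
BF = 900 * 8 / 16 = 450 BF

450


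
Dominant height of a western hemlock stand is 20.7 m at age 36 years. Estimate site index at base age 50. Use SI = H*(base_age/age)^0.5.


Formula: SI = H_dom * (base_age / age)^0.5
Age ratio = 50 / 36 = 1.38889
sqrt(age_ratio) = 1.17851
SI = 20.7 * 1.17851 = 24.4 m

24.4


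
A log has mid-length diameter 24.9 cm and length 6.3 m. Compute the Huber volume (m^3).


Huber: V = Am * L,  Am = pi*(Dm/200)^2
Am = pi*(24.9/200)^2 = 0.048695 m^2
V = 0.048695*6.3 = 0.3068 m^3

0.3068


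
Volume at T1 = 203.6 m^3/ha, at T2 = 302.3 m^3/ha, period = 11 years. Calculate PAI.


Formula: PAI = (V_T2 - V_T1) / (T2 - T1)
Volume increment = 302.3 - 203.6 = 98.7 m^3/ha
PAI = 98.7 / 11 = 8.97 m^3/ha/year

8.97


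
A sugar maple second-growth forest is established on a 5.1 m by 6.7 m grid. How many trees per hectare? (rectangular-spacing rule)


Formula: TPH = 10000 m^2/ha / (spacing_x * spacing_y)
Area per tree = 5.1 m * 6.7 m = 34.17 m^2
TPH = 10000 / 34.17 = 293 trees/ha

293


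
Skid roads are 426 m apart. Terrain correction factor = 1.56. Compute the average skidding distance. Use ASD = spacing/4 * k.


Formula: ASD = (spacing / 4) * correction
Uncorrected distance = spacing / 4 = 426 / 4 = 106.5 m
ASD = 106.5 * 1.56 = 166 m

166


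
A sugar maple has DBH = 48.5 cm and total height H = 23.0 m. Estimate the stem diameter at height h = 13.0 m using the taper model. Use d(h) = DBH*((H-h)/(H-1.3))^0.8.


Taper: d(h) = DBH * ((H - h) / (H - 1.3))^0.8
Numerator = H - h = 23.0 - 13.0 = 10.0 m
Denominator = H - 1.3 = 23.0 - 1.3 = 21.7 m
Ratio = 10.0 / 21.7 = 0.46083
d = 48.5 * 0.46083^0.8 = 26.1 cm

26.1


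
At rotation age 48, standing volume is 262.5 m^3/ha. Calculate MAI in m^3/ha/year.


Formula: MAI = Total Volume / Stand Age
MAI = 262.5 m^3/ha / 48 years
MAI = 5.47 m^3/ha/year

5.47


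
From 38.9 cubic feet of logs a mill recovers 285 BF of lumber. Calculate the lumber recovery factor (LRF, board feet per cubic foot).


Formula: LRF = Lumber Output (BF) / Log Input (ft^3)
LRF = 285 BF / 38.9 ft^3
LRF = 7.33 BF/ft^3

7.33


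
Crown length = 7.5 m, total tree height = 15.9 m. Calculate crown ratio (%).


Formula: Crown Ratio = (Crown Length / Total Height) * 100
CR = (7.5 m / 15.9 m) * 100
CR = 0.4717 * 100 = 47.2%

47.2


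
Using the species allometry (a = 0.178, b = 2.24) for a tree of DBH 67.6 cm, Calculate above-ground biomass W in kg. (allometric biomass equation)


Formula: W = a * DBH^b  (allometric power law)
DBH^b = 67.6^2.24 = 12562.6309
W = 0.178 * 12562.6309 = 2236.1 kg

2236.1


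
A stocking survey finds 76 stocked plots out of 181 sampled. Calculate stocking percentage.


Formula: Stocking % = stocked plots / total plots * 100
Stocking = 76 / 181 * 100
Stocking = 0.4199 * 100 = 42.0%

42.0


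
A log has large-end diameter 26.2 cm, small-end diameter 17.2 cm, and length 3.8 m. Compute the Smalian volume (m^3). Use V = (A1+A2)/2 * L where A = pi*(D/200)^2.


Smalian: V = (A1 + A2)/2 * L,  A = pi*(D/200)^2
A1 = pi*(26.2/200)^2 = 0.053913 m^2
A2 = pi*(17.2/200)^2 = 0.023235 m^2
V = (0.053913+0.023235)/2*3.8 = 0.1466 m^3

0.1466


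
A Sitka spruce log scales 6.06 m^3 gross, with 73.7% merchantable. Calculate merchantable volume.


Formula: MV = V_total * (merchantable_pct / 100)
Merchantable fraction = 73.7% / 100 = 0.737
MV = 6.06 m^3 * 0.737 = 4.466 m^3

4.466


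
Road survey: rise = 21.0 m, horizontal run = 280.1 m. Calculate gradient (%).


Formula: Gradient = rise / run * 100
Gradient = 21.0 / 280.1 * 100 = 7.5%

7.5


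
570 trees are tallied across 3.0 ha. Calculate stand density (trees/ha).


Formula: Stand Density = N_trees / Area_ha
Density = 570 trees / 3.0 ha
Density = 190 trees/ha

190


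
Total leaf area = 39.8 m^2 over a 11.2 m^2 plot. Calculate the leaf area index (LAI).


Formula: LAI = total leaf area / ground area  (dimensionless)
LAI = 39.8 m^2 / 11.2 m^2
LAI = 3.55

3.55


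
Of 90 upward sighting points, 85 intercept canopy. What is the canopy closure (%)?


Formula: Canopy closure = covered points / total points * 100
Closure = 85 / 90 * 100
Closure = 0.9444 * 100 = 94.4%

94.4


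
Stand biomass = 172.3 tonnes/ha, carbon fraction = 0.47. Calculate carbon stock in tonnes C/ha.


Formula: Carbon Stock = Biomass * Carbon Fraction
C = 172.3 t/ha * 0.47
C = 81.0 t C/ha

81.0


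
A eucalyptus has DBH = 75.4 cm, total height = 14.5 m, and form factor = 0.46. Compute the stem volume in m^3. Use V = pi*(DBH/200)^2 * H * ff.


Formula: V = pi * (DBH/200)^2 * H * ff
Radius = DBH/200 = 75.4/200 = 0.377 m
Radius^2 = 0.377^2 = 0.142129 m^2
V = pi * 0.142129 * 14.5 * 0.46
V = 2.978 m^3

2.978


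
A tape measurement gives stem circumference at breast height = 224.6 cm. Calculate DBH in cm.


Formula: DBH = C / pi
DBH = 224.6 / pi
pi = 3.14159...
DBH = 71.5 cm

71.5


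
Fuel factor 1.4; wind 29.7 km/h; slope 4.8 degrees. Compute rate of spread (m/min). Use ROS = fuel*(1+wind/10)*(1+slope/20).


Formula: ROS = fuel * (1 + wind/10) * (1 + slope/20)
Wind factor = 1 + 29.7/10 = 3.97
Slope factor = 1 + 4.8/20 = 1.24
ROS = 1.4 * 3.97 * 1.24 = 6.89 m/min

6.89


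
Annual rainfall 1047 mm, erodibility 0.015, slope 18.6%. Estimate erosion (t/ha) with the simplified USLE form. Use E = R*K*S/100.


Formula: E = R * K * S / 100  (simplified USLE)
R * K = 1047 * 0.015 = 15.705
E = 15.705 * 18.6 / 100 = 2.92 t/ha

2.92


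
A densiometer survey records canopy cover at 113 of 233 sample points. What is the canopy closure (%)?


Formula: Canopy closure = covered points / total points * 100
Closure = 113 / 233 * 100
Closure = 0.485 * 100 = 48.5%

48.5


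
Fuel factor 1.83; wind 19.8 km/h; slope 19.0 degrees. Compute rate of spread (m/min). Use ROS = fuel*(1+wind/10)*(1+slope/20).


Formula: ROS = fuel * (1 + wind/10) * (1 + slope/20)
Wind factor = 1 + 19.8/10 = 2.98
Slope factor = 1 + 19.0/20 = 1.95
ROS = 1.83 * 2.98 * 1.95 = 10.63 m/min

10.63


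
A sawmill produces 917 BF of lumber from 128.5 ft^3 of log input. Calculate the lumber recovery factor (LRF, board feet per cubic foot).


Formula: LRF = Lumber Output (BF) / Log Input (ft^3)
LRF = 917 BF / 128.5 ft^3
LRF = 7.14 BF/ft^3

7.14


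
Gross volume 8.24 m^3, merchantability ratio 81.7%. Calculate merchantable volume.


Formula: MV = V_total * (merchantable_pct / 100)
Merchantable fraction = 81.7% / 100 = 0.817
MV = 8.24 m^3 * 0.817 = 6.732 m^3

6.732


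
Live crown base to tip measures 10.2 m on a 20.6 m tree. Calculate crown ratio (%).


Formula: Crown Ratio = (Crown Length / Total Height) * 100
CR = (10.2 m / 20.6 m) * 100
CR = 0.4951 * 100 = 49.5%

49.5


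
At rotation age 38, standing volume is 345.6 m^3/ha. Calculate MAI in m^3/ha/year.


Formula: MAI = Total Volume / Stand Age
MAI = 345.6 m^3/ha / 38 years
MAI = 9.09 m^3/ha/year

9.09


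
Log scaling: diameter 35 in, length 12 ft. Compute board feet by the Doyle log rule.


Doyle: BF = (D - 4)^2 * L / 16
Adjusted diameter = 35 - 4 = 31 in
(D-4)^2 = 31^2 = 961
BF = 961 * 12 / 16 = 721 BF

721


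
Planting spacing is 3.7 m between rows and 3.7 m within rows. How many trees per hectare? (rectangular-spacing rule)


Formula: TPH = 10000 m^2/ha / (spacing_x * spacing_y)
Area per tree = 3.7 m * 3.7 m = 13.69 m^2
TPH = 10000 / 13.69 = 730 trees/ha

730


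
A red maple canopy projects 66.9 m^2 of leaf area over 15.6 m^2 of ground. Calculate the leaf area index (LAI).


Formula: LAI = total leaf area / ground area  (dimensionless)
LAI = 66.9 m^2 / 15.6 m^2
LAI = 4.29

4.29


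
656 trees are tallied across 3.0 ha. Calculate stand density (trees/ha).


Formula: Stand Density = N_trees / Area_ha
Density = 656 trees / 3.0 ha
Density = 219 trees/ha

219


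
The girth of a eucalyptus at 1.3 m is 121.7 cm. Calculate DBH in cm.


Formula: DBH = C / pi
DBH = 121.7 / pi
pi = 3.14159...
DBH = 38.7 cm

38.7


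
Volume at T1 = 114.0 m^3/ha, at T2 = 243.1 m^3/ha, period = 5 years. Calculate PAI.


Formula: PAI = (V_T2 - V_T1) / (T2 - T1)
Volume increment = 243.1 - 114.0 = 129.1 m^3/ha
PAI = 129.1 / 5 = 25.82 m^3/ha/year

25.82


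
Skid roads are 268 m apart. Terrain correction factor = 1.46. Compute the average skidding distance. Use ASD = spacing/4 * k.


Formula: ASD = (spacing / 4) * correction
Uncorrected distance = spacing / 4 = 268 / 4 = 67 m
ASD = 67 * 1.46 = 98 m

98


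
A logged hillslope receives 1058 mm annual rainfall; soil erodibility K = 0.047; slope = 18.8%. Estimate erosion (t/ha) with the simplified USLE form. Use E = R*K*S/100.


Formula: E = R * K * S / 100  (simplified USLE)
R * K = 1058 * 0.047 = 49.726
E = 49.726 * 18.8 / 100 = 9.35 t/ha

9.35


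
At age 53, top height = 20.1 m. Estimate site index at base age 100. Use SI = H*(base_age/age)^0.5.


Formula: SI = H_dom * (base_age / age)^0.5
Age ratio = 100 / 53 = 1.88679
sqrt(age_ratio) = 1.37361
SI = 20.1 * 1.37361 = 27.6 m

27.6


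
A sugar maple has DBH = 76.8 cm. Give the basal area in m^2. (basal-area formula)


Formula: BA = pi * (DBH/2)^2 / 10000  (cm^2 to m^2)
Radius = DBH/2 = 76.8/2 = 38.4 cm
BA = pi * 38.4^2 / 10000
   = 4632.4669 cm^2 / 10000
   = 0.4632 m^2

0.4632


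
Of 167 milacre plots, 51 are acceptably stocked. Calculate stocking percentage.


Formula: Stocking % = stocked plots / total plots * 100
Stocking = 51 / 167 * 100
Stocking = 0.3054 * 100 = 30.5%

30.5


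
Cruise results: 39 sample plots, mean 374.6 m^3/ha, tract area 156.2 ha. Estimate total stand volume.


Formula: Total Volume = Mean Volume per ha * Total Area
Total Volume = 374.6 m^3/ha * 156.2 ha
Total Volume = 58513 m^3

58513


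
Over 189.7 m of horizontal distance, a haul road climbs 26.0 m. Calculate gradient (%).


Formula: Gradient = rise / run * 100
Gradient = 26.0 / 189.7 * 100 = 13.7%

13.7


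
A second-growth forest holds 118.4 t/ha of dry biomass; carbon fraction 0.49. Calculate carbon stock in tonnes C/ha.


Formula: Carbon Stock = Biomass * Carbon Fraction
C = 118.4 t/ha * 0.49
C = 58.0 t C/ha

58.0


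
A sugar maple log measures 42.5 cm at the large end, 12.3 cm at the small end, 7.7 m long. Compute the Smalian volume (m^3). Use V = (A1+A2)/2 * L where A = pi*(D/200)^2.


Smalian: V = (A1 + A2)/2 * L,  A = pi*(D/200)^2
A1 = pi*(42.5/200)^2 = 0.141863 m^2
A2 = pi*(12.3/200)^2 = 0.011882 m^2
V = (0.141863+0.011882)/2*7.7 = 0.5919 m^3

0.5919


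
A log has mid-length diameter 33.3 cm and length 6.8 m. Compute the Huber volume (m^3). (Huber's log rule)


Huber: V = Am * L,  Am = pi*(Dm/200)^2
Am = pi*(33.3/200)^2 = 0.087092 m^2
V = 0.087092*6.8 = 0.5922 m^3

0.5922


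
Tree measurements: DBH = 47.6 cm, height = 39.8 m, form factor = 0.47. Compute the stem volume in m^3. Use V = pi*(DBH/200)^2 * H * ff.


Formula: V = pi * (DBH/200)^2 * H * ff
Radius = DBH/200 = 47.6/200 = 0.238 m
Radius^2 = 0.238^2 = 0.056644 m^2
V = pi * 0.056644 * 39.8 * 0.47
V = 3.329 m^3

3.329


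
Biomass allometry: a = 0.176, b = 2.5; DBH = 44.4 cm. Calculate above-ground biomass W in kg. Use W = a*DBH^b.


Formula: W = a * DBH^b  (allometric power law)
DBH^b = 44.4^2.5 = 13135.8272
W = 0.176 * 13135.8272 = 2311.9 kg

2311.9


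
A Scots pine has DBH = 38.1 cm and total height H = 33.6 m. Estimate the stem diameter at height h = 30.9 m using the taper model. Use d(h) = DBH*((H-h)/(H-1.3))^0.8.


Taper: d(h) = DBH * ((H - h) / (H - 1.3))^0.8
Numerator = H - h = 33.6 - 30.9 = 2.7 m
Denominator = H - 1.3 = 33.6 - 1.3 = 32.3 m
Ratio = 2.7 / 32.3 = 0.08359
d = 38.1 * 0.08359^0.8 = 5.2 cm

5.2


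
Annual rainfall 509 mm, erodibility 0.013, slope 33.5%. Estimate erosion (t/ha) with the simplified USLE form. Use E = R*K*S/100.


Formula: E = R * K * S / 100  (simplified USLE)
R * K = 509 * 0.013 = 6.617
E = 6.617 * 33.5 / 100 = 2.22 t/ha

2.22


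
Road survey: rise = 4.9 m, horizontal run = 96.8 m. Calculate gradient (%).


Formula: Gradient = rise / run * 100
Gradient = 4.9 / 96.8 * 100 = 5.1%

5.1


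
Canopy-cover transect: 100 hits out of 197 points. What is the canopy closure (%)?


Formula: Canopy closure = covered points / total points * 100
Closure = 100 / 197 * 100
Closure = 0.5076 * 100 = 50.8%

50.8


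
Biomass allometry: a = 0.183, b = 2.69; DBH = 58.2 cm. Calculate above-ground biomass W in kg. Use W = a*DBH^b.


Formula: W = a * DBH^b  (allometric power law)
DBH^b = 58.2^2.69 = 55929.7436
W = 0.183 * 55929.7436 = 10235.1 kg

10235.1


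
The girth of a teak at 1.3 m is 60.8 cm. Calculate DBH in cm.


Formula: DBH = C / pi
DBH = 60.8 / pi
pi = 3.14159...
DBH = 19.4 cm

19.4


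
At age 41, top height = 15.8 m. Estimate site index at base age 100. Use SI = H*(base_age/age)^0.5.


Formula: SI = H_dom * (base_age / age)^0.5
Age ratio = 100 / 41 = 2.43902
sqrt(age_ratio) = 1.56174
SI = 15.8 * 1.56174 = 24.7 m

24.7


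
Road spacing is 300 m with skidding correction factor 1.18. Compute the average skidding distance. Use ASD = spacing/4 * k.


Formula: ASD = (spacing / 4) * correction
Uncorrected distance = spacing / 4 = 300 / 4 = 75 m
ASD = 75 * 1.18 = 89 m

89


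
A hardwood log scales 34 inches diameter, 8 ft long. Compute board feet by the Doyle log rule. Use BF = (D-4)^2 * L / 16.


Doyle: BF = (D - 4)^2 * L / 16
Adjusted diameter = 34 - 4 = 30 in
(D-4)^2 = 30^2 = 900
BF = 900 * 8 / 16 = 450 BF

450


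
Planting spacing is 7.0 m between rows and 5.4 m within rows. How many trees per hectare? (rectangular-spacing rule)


Formula: TPH = 10000 m^2/ha / (spacing_x * spacing_y)
Area per tree = 7.0 m * 5.4 m = 37.8 m^2
TPH = 10000 / 37.8 = 265 trees/ha

265


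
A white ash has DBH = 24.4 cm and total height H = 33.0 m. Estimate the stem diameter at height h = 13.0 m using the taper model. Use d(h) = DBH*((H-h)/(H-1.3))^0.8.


Taper: d(h) = DBH * ((H - h) / (H - 1.3))^0.8
Numerator = H - h = 33.0 - 13.0 = 20.0 m
Denominator = H - 1.3 = 33.0 - 1.3 = 31.7 m
Ratio = 20.0 / 31.7 = 0.63091
d = 24.4 * 0.63091^0.8 = 16.9 cm

16.9


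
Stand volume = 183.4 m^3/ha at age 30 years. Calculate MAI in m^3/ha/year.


Formula: MAI = Total Volume / Stand Age
MAI = 183.4 m^3/ha / 30 years
MAI = 6.11 m^3/ha/year

6.11


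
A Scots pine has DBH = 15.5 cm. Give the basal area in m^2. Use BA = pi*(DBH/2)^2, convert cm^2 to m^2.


Formula: BA = pi * (DBH/2)^2 / 10000  (cm^2 to m^2)
Radius = DBH/2 = 15.5/2 = 7.75 cm
BA = pi * 7.75^2 / 10000
   = 188.6919 cm^2 / 10000
   = 0.0189 m^2

0.0189


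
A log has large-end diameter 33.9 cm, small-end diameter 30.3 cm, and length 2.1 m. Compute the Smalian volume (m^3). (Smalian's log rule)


Smalian: V = (A1 + A2)/2 * L,  A = pi*(D/200)^2
A1 = pi*(33.9/200)^2 = 0.090259 m^2
A2 = pi*(30.3/200)^2 = 0.072107 m^2
V = (0.090259+0.072107)/2*2.1 = 0.1705 m^3

0.1705


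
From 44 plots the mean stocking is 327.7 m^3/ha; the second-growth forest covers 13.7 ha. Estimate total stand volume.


Formula: Total Volume = Mean Volume per ha * Total Area
Total Volume = 327.7 m^3/ha * 13.7 ha
Total Volume = 4489 m^3

4489


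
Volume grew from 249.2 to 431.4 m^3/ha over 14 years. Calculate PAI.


Formula: PAI = (V_T2 - V_T1) / (T2 - T1)
Volume increment = 431.4 - 249.2 = 182.2 m^3/ha
PAI = 182.2 / 14 = 13.01 m^3/ha/year

13.01


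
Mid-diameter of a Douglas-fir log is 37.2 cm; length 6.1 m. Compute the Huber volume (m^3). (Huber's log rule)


Huber: V = Am * L,  Am = pi*(Dm/200)^2
Am = pi*(37.2/200)^2 = 0.108687 m^2
V = 0.108687*6.1 = 0.663 m^3

0.663


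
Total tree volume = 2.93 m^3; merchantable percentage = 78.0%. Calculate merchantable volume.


Formula: MV = V_total * (merchantable_pct / 100)
Merchantable fraction = 78.0% / 100 = 0.78
MV = 2.93 m^3 * 0.78 = 2.285 m^3

2.285


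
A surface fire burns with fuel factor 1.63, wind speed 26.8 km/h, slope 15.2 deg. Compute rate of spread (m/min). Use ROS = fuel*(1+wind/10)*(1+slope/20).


Formula: ROS = fuel * (1 + wind/10) * (1 + slope/20)
Wind factor = 1 + 26.8/10 = 3.68
Slope factor = 1 + 15.2/20 = 1.76
ROS = 1.63 * 3.68 * 1.76 = 10.56 m/min

10.56


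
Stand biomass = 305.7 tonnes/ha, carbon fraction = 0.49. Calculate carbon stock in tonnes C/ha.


Formula: Carbon Stock = Biomass * Carbon Fraction
C = 305.7 t/ha * 0.49
C = 149.8 t C/ha

149.8


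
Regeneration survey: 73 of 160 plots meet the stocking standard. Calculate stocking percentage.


Formula: Stocking % = stocked plots / total plots * 100
Stocking = 73 / 160 * 100
Stocking = 0.4562 * 100 = 45.6%

45.6


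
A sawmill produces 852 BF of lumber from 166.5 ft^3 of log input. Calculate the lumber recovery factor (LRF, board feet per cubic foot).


Formula: LRF = Lumber Output (BF) / Log Input (ft^3)
LRF = 852 BF / 166.5 ft^3
LRF = 5.12 BF/ft^3

5.12


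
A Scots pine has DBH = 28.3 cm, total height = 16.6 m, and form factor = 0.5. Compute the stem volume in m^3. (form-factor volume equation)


Formula: V = pi * (DBH/200)^2 * H * ff
Radius = DBH/200 = 28.3/200 = 0.1415 m
Radius^2 = 0.1415^2 = 0.02002225 m^2
V = pi * 0.02002225 * 16.6 * 0.5
V = 0.522 m^3

0.522


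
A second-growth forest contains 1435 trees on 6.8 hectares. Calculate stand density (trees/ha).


Formula: Stand Density = N_trees / Area_ha
Density = 1435 trees / 6.8 ha
Density = 211 trees/ha

211


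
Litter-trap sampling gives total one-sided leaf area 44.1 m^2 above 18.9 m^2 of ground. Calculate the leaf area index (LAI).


Formula: LAI = total leaf area / ground area  (dimensionless)
LAI = 44.1 m^2 / 18.9 m^2
LAI = 2.33

2.33


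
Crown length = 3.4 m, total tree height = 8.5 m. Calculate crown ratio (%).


Formula: Crown Ratio = (Crown Length / Total Height) * 100
CR = (3.4 m / 8.5 m) * 100
CR = 0.4 * 100 = 40.0%

40.0


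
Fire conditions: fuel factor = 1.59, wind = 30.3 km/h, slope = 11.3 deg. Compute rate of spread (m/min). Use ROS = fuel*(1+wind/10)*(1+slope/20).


Formula: ROS = fuel * (1 + wind/10) * (1 + slope/20)
Wind factor = 1 + 30.3/10 = 4.03
Slope factor = 1 + 11.3/20 = 1.565
ROS = 1.59 * 4.03 * 1.565 = 10.03 m/min

10.03


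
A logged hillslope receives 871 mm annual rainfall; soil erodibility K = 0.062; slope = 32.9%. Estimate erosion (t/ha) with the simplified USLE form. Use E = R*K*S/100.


Formula: E = R * K * S / 100  (simplified USLE)
R * K = 871 * 0.062 = 54.002
E = 54.002 * 32.9 / 100 = 17.77 t/ha

17.77


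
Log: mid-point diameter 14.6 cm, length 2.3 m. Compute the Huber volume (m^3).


Huber: V = Am * L,  Am = pi*(Dm/200)^2
Am = pi*(14.6/200)^2 = 0.016742 m^2
V = 0.016742*2.3 = 0.0385 m^3

0.0385


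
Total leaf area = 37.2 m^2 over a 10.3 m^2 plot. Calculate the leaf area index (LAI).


Formula: LAI = total leaf area / ground area  (dimensionless)
LAI = 37.2 m^2 / 10.3 m^2
LAI = 3.61

3.61


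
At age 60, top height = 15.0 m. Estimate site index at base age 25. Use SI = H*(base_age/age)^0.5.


Formula: SI = H_dom * (base_age / age)^0.5
Age ratio = 25 / 60 = 0.41667
sqrt(age_ratio) = 0.6455
SI = 15.0 * 0.6455 = 9.7 m

9.7


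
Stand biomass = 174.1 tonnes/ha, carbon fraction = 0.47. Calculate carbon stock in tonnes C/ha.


Formula: Carbon Stock = Biomass * Carbon Fraction
C = 174.1 t/ha * 0.47
C = 81.8 t C/ha

81.8


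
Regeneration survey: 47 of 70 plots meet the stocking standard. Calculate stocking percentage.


Formula: Stocking % = stocked plots / total plots * 100
Stocking = 47 / 70 * 100
Stocking = 0.6714 * 100 = 67.1%

67.1


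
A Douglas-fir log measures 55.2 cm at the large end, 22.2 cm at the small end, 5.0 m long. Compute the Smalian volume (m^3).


Smalian: V = (A1 + A2)/2 * L,  A = pi*(D/200)^2
A1 = pi*(55.2/200)^2 = 0.239314 m^2
A2 = pi*(22.2/200)^2 = 0.038708 m^2
V = (0.239314+0.038708)/2*5.0 = 0.6951 m^3

0.6951


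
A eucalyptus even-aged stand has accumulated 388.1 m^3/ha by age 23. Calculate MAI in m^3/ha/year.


Formula: MAI = Total Volume / Stand Age
MAI = 388.1 m^3/ha / 23 years
MAI = 16.87 m^3/ha/year

16.87


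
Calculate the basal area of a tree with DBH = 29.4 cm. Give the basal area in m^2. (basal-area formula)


Formula: BA = pi * (DBH/2)^2 / 10000  (cm^2 to m^2)
Radius = DBH/2 = 29.4/2 = 14.7 cm
BA = pi * 14.7^2 / 10000
   = 678.8668 cm^2 / 10000
   = 0.0679 m^2

0.0679


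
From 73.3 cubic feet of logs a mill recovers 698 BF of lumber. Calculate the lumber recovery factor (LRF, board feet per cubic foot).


Formula: LRF = Lumber Output (BF) / Log Input (ft^3)
LRF = 698 BF / 73.3 ft^3
LRF = 9.52 BF/ft^3

9.52


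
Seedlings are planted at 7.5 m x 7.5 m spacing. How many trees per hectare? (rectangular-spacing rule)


Formula: TPH = 10000 m^2/ha / (spacing_x * spacing_y)
Area per tree = 7.5 m * 7.5 m = 56.25 m^2
TPH = 10000 / 56.25 = 178 trees/ha

178


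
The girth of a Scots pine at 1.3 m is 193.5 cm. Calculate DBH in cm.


Formula: DBH = C / pi
DBH = 193.5 / pi
pi = 3.14159...
DBH = 61.6 cm

61.6


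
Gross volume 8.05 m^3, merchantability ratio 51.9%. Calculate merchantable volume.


Formula: MV = V_total * (merchantable_pct / 100)
Merchantable fraction = 51.9% / 100 = 0.519
MV = 8.05 m^3 * 0.519 = 4.178 m^3

4.178


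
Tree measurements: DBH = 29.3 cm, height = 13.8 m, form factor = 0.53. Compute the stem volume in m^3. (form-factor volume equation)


Formula: V = pi * (DBH/200)^2 * H * ff
Radius = DBH/200 = 29.3/200 = 0.1465 m
Radius^2 = 0.1465^2 = 0.02146225 m^2
V = pi * 0.02146225 * 13.8 * 0.53
V = 0.493 m^3

0.493


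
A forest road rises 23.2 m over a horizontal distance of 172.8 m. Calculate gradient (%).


Formula: Gradient = rise / run * 100
Gradient = 23.2 / 172.8 * 100 = 13.4%

13.4


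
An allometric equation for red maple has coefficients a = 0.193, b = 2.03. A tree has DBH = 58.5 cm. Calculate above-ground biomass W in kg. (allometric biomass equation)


Formula: W = a * DBH^b  (allometric power law)
DBH^b = 58.5^2.03 = 3866.5747
W = 0.193 * 3866.5747 = 746.2 kg

746.2


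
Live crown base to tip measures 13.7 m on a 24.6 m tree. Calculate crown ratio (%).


Formula: Crown Ratio = (Crown Length / Total Height) * 100
CR = (13.7 m / 24.6 m) * 100
CR = 0.5569 * 100 = 55.7%

55.7


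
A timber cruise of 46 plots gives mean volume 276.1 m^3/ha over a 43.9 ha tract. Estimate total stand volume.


Formula: Total Volume = Mean Volume per ha * Total Area
Total Volume = 276.1 m^3/ha * 43.9 ha
Total Volume = 12121 m^3

12121


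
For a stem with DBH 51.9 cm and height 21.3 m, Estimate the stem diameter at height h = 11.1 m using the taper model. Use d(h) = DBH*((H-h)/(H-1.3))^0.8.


Taper: d(h) = DBH * ((H - h) / (H - 1.3))^0.8
Numerator = H - h = 21.3 - 11.1 = 10.2 m
Denominator = H - 1.3 = 21.3 - 1.3 = 20.0 m
Ratio = 10.2 / 20.0 = 0.51
d = 51.9 * 0.51^0.8 = 30.3 cm

30.3


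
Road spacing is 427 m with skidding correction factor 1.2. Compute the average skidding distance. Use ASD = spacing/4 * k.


Formula: ASD = (spacing / 4) * correction
Uncorrected distance = spacing / 4 = 427 / 4 = 106.75 m
ASD = 106.75 * 1.2 = 128 m

128


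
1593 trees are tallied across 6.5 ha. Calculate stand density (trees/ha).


Formula: Stand Density = N_trees / Area_ha
Density = 1593 trees / 6.5 ha
Density = 245 trees/ha

245


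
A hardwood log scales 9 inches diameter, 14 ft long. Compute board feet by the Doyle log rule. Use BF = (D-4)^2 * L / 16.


Doyle: BF = (D - 4)^2 * L / 16
Adjusted diameter = 9 - 4 = 5 in
(D-4)^2 = 5^2 = 25
BF = 25 * 14 / 16 = 22 BF

22


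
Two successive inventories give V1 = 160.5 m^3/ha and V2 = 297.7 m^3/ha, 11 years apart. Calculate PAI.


Formula: PAI = (V_T2 - V_T1) / (T2 - T1)
Volume increment = 297.7 - 160.5 = 137.2 m^3/ha
PAI = 137.2 / 11 = 12.47 m^3/ha/year

12.47


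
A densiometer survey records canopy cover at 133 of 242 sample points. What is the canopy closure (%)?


Formula: Canopy closure = covered points / total points * 100
Closure = 133 / 242 * 100
Closure = 0.5496 * 100 = 55.0%

55.0


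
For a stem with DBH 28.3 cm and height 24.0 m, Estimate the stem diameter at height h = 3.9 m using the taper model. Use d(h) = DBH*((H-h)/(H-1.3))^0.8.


Taper: d(h) = DBH * ((H - h) / (H - 1.3))^0.8
Numerator = H - h = 24.0 - 3.9 = 20.1 m
Denominator = H - 1.3 = 24.0 - 1.3 = 22.7 m
Ratio = 20.1 / 22.7 = 0.88546
d = 28.3 * 0.88546^0.8 = 25.7 cm

25.7


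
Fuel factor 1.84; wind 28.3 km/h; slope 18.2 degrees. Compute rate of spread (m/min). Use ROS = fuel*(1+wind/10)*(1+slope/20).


Formula: ROS = fuel * (1 + wind/10) * (1 + slope/20)
Wind factor = 1 + 28.3/10 = 3.83
Slope factor = 1 + 18.2/20 = 1.91
ROS = 1.84 * 3.83 * 1.91 = 13.46 m/min

13.46


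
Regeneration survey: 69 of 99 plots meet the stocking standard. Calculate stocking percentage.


Formula: Stocking % = stocked plots / total plots * 100
Stocking = 69 / 99 * 100
Stocking = 0.697 * 100 = 69.7%

69.7


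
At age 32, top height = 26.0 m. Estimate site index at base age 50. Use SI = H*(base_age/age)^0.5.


Formula: SI = H_dom * (base_age / age)^0.5
Age ratio = 50 / 32 = 1.5625
sqrt(age_ratio) = 1.25
SI = 26.0 * 1.25 = 32.5 m

32.5


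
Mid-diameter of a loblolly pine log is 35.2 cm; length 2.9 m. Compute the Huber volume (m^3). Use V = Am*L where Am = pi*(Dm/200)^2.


Huber: V = Am * L,  Am = pi*(Dm/200)^2
Am = pi*(35.2/200)^2 = 0.097314 m^2
V = 0.097314*2.9 = 0.2822 m^3

0.2822


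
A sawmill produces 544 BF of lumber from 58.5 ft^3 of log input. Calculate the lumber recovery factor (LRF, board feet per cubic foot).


Formula: LRF = Lumber Output (BF) / Log Input (ft^3)
LRF = 544 BF / 58.5 ft^3
LRF = 9.3 BF/ft^3

9.3


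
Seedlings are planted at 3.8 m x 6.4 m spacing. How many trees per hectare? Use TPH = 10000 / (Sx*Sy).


Formula: TPH = 10000 m^2/ha / (spacing_x * spacing_y)
Area per tree = 3.8 m * 6.4 m = 24.32 m^2
TPH = 10000 / 24.32 = 411 trees/ha

411


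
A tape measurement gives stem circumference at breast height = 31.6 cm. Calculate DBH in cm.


Formula: DBH = C / pi
DBH = 31.6 / pi
pi = 3.14159...
DBH = 10.1 cm

10.1


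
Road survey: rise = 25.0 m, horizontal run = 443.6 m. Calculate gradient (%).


Formula: Gradient = rise / run * 100
Gradient = 25.0 / 443.6 * 100 = 5.6%

5.6


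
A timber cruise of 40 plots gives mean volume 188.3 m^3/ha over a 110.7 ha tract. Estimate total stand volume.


Formula: Total Volume = Mean Volume per ha * Total Area
Total Volume = 188.3 m^3/ha * 110.7 ha
Total Volume = 20845 m^3

20845


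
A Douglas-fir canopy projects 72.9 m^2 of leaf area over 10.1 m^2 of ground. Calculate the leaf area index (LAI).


Formula: LAI = total leaf area / ground area  (dimensionless)
LAI = 72.9 m^2 / 10.1 m^2
LAI = 7.22

7.22


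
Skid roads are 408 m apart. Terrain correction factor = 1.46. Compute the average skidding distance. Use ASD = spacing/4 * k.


Formula: ASD = (spacing / 4) * correction
Uncorrected distance = spacing / 4 = 408 / 4 = 102 m
ASD = 102 * 1.46 = 149 m

149


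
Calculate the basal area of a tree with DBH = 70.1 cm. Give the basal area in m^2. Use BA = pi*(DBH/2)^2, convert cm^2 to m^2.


Formula: BA = pi * (DBH/2)^2 / 10000  (cm^2 to m^2)
Radius = DBH/2 = 70.1/2 = 35.05 cm
BA = pi * 35.05^2 / 10000
   = 3859.4544 cm^2 / 10000
   = 0.3859 m^2

0.3859


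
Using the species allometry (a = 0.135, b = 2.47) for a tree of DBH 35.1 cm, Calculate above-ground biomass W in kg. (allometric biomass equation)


Formula: W = a * DBH^b  (allometric power law)
DBH^b = 35.1^2.47 = 6560.0716
W = 0.135 * 6560.0716 = 885.6 kg

885.6


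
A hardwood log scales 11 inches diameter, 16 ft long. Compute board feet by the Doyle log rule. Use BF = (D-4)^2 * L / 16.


Doyle: BF = (D - 4)^2 * L / 16
Adjusted diameter = 11 - 4 = 7 in
(D-4)^2 = 7^2 = 49
BF = 49 * 16 / 16 = 49 BF

49


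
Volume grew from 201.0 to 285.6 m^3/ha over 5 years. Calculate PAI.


Formula: PAI = (V_T2 - V_T1) / (T2 - T1)
Volume increment = 285.6 - 201.0 = 84.6 m^3/ha
PAI = 84.6 / 5 = 16.92 m^3/ha/year

16.92


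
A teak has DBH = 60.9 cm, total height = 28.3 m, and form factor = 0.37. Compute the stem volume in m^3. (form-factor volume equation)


Formula: V = pi * (DBH/200)^2 * H * ff
Radius = DBH/200 = 60.9/200 = 0.3045 m
Radius^2 = 0.3045^2 = 0.09272025 m^2
V = pi * 0.09272025 * 28.3 * 0.37
V = 3.05 m^3

3.05


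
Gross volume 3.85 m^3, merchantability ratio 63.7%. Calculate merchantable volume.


Formula: MV = V_total * (merchantable_pct / 100)
Merchantable fraction = 63.7% / 100 = 0.637
MV = 3.85 m^3 * 0.637 = 2.452 m^3

2.452


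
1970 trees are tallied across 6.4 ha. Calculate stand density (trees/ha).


Formula: Stand Density = N_trees / Area_ha
Density = 1970 trees / 6.4 ha
Density = 308 trees/ha

308


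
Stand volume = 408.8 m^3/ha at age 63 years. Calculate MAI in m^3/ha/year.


Formula: MAI = Total Volume / Stand Age
MAI = 408.8 m^3/ha / 63 years
MAI = 6.49 m^3/ha/year

6.49


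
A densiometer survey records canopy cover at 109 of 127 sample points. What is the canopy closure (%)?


Formula: Canopy closure = covered points / total points * 100
Closure = 109 / 127 * 100
Closure = 0.8583 * 100 = 85.8%

85.8


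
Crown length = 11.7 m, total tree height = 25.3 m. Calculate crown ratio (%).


Formula: Crown Ratio = (Crown Length / Total Height) * 100
CR = (11.7 m / 25.3 m) * 100
CR = 0.4625 * 100 = 46.2%

46.2


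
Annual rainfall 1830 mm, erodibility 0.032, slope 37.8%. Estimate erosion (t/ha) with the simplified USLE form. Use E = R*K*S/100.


Formula: E = R * K * S / 100  (simplified USLE)
R * K = 1830 * 0.032 = 58.56
E = 58.56 * 37.8 / 100 = 22.14 t/ha

22.14


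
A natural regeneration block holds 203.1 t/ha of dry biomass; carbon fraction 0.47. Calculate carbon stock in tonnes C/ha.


Formula: Carbon Stock = Biomass * Carbon Fraction
C = 203.1 t/ha * 0.47
C = 95.5 t C/ha

95.5


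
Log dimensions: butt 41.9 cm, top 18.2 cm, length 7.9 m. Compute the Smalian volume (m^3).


Smalian: V = (A1 + A2)/2 * L,  A = pi*(D/200)^2
A1 = pi*(41.9/200)^2 = 0.137885 m^2
A2 = pi*(18.2/200)^2 = 0.026016 m^2
V = (0.137885+0.026016)/2*7.9 = 0.6474 m^3

0.6474


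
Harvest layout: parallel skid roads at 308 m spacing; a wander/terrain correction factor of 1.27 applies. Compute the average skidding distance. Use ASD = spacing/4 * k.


Formula: ASD = (spacing / 4) * correction
Uncorrected distance = spacing / 4 = 308 / 4 = 77 m
ASD = 77 * 1.27 = 98 m

98


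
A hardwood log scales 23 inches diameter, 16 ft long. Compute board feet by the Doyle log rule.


Doyle: BF = (D - 4)^2 * L / 16
Adjusted diameter = 23 - 4 = 19 in
(D-4)^2 = 19^2 = 361
BF = 361 * 16 / 16 = 361 BF

361


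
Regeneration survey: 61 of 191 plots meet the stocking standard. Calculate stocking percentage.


Formula: Stocking % = stocked plots / total plots * 100
Stocking = 61 / 191 * 100
Stocking = 0.3194 * 100 = 31.9%

31.9


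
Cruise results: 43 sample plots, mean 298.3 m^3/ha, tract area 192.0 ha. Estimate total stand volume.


Formula: Total Volume = Mean Volume per ha * Total Area
Total Volume = 298.3 m^3/ha * 192.0 ha
Total Volume = 57274 m^3

57274


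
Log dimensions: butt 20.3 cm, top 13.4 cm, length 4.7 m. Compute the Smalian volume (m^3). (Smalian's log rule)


Smalian: V = (A1 + A2)/2 * L,  A = pi*(D/200)^2
A1 = pi*(20.3/200)^2 = 0.032365 m^2
A2 = pi*(13.4/200)^2 = 0.014103 m^2
V = (0.032365+0.014103)/2*4.7 = 0.1092 m^3

0.1092


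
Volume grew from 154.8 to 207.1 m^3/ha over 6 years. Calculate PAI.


Formula: PAI = (V_T2 - V_T1) / (T2 - T1)
Volume increment = 207.1 - 154.8 = 52.3 m^3/ha
PAI = 52.3 / 6 = 8.72 m^3/ha/year

8.72


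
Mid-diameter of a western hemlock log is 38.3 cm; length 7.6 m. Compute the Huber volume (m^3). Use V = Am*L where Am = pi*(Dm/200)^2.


Huber: V = Am * L,  Am = pi*(Dm/200)^2
Am = pi*(38.3/200)^2 = 0.115209 m^2
V = 0.115209*7.6 = 0.8756 m^3

0.8756


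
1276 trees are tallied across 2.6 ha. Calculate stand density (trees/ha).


Formula: Stand Density = N_trees / Area_ha
Density = 1276 trees / 2.6 ha
Density = 491 trees/ha

491


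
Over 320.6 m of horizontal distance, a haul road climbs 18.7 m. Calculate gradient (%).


Formula: Gradient = rise / run * 100
Gradient = 18.7 / 320.6 * 100 = 5.8%

5.8


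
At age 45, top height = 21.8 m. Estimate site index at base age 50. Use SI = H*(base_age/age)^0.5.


Formula: SI = H_dom * (base_age / age)^0.5
Age ratio = 50 / 45 = 1.11111
sqrt(age_ratio) = 1.05409
SI = 21.8 * 1.05409 = 23.0 m

23.0


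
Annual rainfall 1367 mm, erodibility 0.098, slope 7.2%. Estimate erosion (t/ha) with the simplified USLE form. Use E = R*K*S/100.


Formula: E = R * K * S / 100  (simplified USLE)
R * K = 1367 * 0.098 = 133.966
E = 133.966 * 7.2 / 100 = 9.65 t/ha

9.65


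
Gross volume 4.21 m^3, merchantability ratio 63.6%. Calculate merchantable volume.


Formula: MV = V_total * (merchantable_pct / 100)
Merchantable fraction = 63.6% / 100 = 0.636
MV = 4.21 m^3 * 0.636 = 2.678 m^3

2.678


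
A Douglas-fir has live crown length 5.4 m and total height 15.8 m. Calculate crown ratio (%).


Formula: Crown Ratio = (Crown Length / Total Height) * 100
CR = (5.4 m / 15.8 m) * 100
CR = 0.3418 * 100 = 34.2%

34.2


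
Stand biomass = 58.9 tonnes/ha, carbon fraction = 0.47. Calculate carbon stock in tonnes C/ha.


Formula: Carbon Stock = Biomass * Carbon Fraction
C = 58.9 t/ha * 0.47
C = 27.7 t C/ha

27.7


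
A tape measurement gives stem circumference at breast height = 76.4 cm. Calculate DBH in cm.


Formula: DBH = C / pi
DBH = 76.4 / pi
pi = 3.14159...
DBH = 24.3 cm

24.3


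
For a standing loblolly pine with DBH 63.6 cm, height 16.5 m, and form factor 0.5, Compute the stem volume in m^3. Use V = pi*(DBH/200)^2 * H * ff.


Formula: V = pi * (DBH/200)^2 * H * ff
Radius = DBH/200 = 63.6/200 = 0.318 m
Radius^2 = 0.318^2 = 0.101124 m^2
V = pi * 0.101124 * 16.5 * 0.5
V = 2.621 m^3

2.621


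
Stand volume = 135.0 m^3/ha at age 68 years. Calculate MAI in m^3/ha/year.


Formula: MAI = Total Volume / Stand Age
MAI = 135.0 m^3/ha / 68 years
MAI = 1.99 m^3/ha/year

1.99


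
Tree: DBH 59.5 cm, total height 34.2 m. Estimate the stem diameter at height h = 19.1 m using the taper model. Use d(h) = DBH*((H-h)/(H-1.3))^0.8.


Taper: d(h) = DBH * ((H - h) / (H - 1.3))^0.8
Numerator = H - h = 34.2 - 19.1 = 15.1 m
Denominator = H - 1.3 = 34.2 - 1.3 = 32.9 m
Ratio = 15.1 / 32.9 = 0.45897
d = 59.5 * 0.45897^0.8 = 31.9 cm

31.9


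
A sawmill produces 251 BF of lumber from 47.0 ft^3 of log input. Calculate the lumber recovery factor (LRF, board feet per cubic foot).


Formula: LRF = Lumber Output (BF) / Log Input (ft^3)
LRF = 251 BF / 47.0 ft^3
LRF = 5.34 BF/ft^3

5.34


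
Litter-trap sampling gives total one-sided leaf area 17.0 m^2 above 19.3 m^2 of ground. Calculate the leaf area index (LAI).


Formula: LAI = total leaf area / ground area  (dimensionless)
LAI = 17.0 m^2 / 19.3 m^2
LAI = 0.88

0.88


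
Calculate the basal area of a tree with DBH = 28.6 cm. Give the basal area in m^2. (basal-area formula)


Formula: BA = pi * (DBH/2)^2 / 10000  (cm^2 to m^2)
Radius = DBH/2 = 28.6/2 = 14.3 cm
BA = pi * 14.3^2 / 10000
   = 642.4243 cm^2 / 10000
   = 0.0642 m^2

0.0642


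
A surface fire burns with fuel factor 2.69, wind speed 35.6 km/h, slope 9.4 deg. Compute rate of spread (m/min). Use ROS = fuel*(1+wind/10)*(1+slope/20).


Formula: ROS = fuel * (1 + wind/10) * (1 + slope/20)
Wind factor = 1 + 35.6/10 = 4.56
Slope factor = 1 + 9.4/20 = 1.47
ROS = 2.69 * 4.56 * 1.47 = 18.03 m/min

18.03


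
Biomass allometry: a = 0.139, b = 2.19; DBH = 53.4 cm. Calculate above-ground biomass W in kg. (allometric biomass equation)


Formula: W = a * DBH^b  (allometric power law)
DBH^b = 53.4^2.19 = 6071.7706
W = 0.139 * 6071.7706 = 844.0 kg

844.0


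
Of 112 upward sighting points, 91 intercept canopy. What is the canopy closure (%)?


Formula: Canopy closure = covered points / total points * 100
Closure = 91 / 112 * 100
Closure = 0.8125 * 100 = 81.3%

81.3


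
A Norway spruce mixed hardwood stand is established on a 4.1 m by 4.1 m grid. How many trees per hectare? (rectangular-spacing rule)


Formula: TPH = 10000 m^2/ha / (spacing_x * spacing_y)
Area per tree = 4.1 m * 4.1 m = 16.81 m^2
TPH = 10000 / 16.81 = 595 trees/ha

595


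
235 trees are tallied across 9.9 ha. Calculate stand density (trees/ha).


Formula: Stand Density = N_trees / Area_ha
Density = 235 trees / 9.9 ha
Density = 24 trees/ha

24


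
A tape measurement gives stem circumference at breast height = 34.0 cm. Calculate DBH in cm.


Formula: DBH = C / pi
DBH = 34.0 / pi
pi = 3.14159...
DBH = 10.8 cm

10.8


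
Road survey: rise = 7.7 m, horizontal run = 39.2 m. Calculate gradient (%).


Formula: Gradient = rise / run * 100
Gradient = 7.7 / 39.2 * 100 = 19.6%

19.6


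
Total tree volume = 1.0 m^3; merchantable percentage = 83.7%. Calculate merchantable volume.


Formula: MV = V_total * (merchantable_pct / 100)
Merchantable fraction = 83.7% / 100 = 0.837
MV = 1.0 m^3 * 0.837 = 0.837 m^3

0.837
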